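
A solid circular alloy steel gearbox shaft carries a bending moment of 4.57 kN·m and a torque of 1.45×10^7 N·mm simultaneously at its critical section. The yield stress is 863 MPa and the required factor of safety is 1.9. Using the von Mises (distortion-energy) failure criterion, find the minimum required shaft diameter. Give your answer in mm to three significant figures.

d = 66.9 mm

σ_allow = σ_y/n = 863/1.9 = 454.2 MPa.
For a solid shaft σ_b = 32M/(πd³) and τ = 16T/(πd³), so the von Mises stress is σ' = (16/πd³)·√(4M²+3T²).
√(4M²+3T²) = √(4×(4.570×10^6)² + 3×(1.450×10^7)²) = 2.673×10^7 N·mm.
d³ = 16×2.673×10^7/(π×454.2) = 299700 mm³.
d = 66.92 mm.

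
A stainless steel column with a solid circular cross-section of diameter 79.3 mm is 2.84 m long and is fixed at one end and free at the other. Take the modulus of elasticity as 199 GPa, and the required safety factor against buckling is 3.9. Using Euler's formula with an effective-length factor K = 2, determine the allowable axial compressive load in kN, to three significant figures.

P_allow = 30.3 kN

I = πd⁴/64 = π×79.3⁴/64 = 1.941×10^6 mm⁴.
Effective length L_e = KL = 2×2.84 m = 5680 mm.
Euler critical load P_cr = π²EI/L_e² = π²×199000×1.941×10^6/5680² = 118200 N.
P_allow = P_cr/n = 118200/3.9 = 30300 N.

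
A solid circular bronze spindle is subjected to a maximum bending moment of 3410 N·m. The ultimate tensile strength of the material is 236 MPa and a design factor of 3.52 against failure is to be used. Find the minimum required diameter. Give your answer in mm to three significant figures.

d = 80.3 mm

σ_allow = 236/3.52 = 67.05 MPa.
For a solid circular section σ = 32M/(πd³), so d³ = 32M/(π σ_allow) = 32×3410000/(π×67.05) = 518100 mm³.
d = 80.31 mm.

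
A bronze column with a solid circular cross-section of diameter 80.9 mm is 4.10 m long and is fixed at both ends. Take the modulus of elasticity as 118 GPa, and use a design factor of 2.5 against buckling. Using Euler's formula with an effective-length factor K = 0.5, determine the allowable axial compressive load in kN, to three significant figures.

P_allow = 233 kN

I = πd⁴/64 = π×80.9⁴/64 = 2.103×10^6 mm⁴.
Effective length L_e = KL = 0.5×4.10 m = 2050 mm.
Euler critical load P_cr = π²EI/L_e² = π²×118000×2.103×10^6/2050² = 582700 N.
P_allow = P_cr/n = 582700/2.5 = 233100 N.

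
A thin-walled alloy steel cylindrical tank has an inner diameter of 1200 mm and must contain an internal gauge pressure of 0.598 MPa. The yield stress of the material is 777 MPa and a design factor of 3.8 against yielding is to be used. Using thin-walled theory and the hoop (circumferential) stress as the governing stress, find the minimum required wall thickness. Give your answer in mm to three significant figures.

t = 1.75 mm

σ_allow = 777/3.8 = 204.5 MPa.
Hoop stress σ_h = pD/(2t), so t = pD/(2σ_allow) = 0.598×1200/(2×204.5) = 1.755 mm.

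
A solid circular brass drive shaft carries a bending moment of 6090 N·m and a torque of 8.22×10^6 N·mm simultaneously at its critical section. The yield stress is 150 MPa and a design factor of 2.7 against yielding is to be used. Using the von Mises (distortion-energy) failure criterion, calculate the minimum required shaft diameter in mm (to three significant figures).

σ_allow = σ_y/n = 150/2.7 = 55.56 MPa.
For a solid shaft σ_b = 32M/(πd³) and τ = 16T/(πd³), so the von Mises stress is σ' = (16/πd³)·√(4M²+3T²).
√(4M²+3T²) = √(4×(6.090×10^6)² + 3×(8.220×10^6)²) = 1.874×10^7 N·mm.
d³ = 16×1.874×10^7/(π×55.56) = 1.718×10^6 mm³.
d = 119.8 mm.

d = 120 mm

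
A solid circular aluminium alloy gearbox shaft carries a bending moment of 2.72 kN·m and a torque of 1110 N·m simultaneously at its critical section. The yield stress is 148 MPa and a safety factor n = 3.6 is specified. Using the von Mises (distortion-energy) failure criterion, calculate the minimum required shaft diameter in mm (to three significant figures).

d = 89.4 mm

σ_allow = σ_y/n = 148/3.6 = 41.11 MPa.
For a solid shaft σ_b = 32M/(πd³) and τ = 16T/(πd³), so the von Mises stress is σ' = (16/πd³)·√(4M²+3T²).
√(4M²+3T²) = √(4×(2.720×10^6)² + 3×(1.110×10^6)²) = 5.770×10^6 N·mm.
d³ = 16×5.770×10^6/(π×41.11) = 714800 mm³.
d = 89.41 mm.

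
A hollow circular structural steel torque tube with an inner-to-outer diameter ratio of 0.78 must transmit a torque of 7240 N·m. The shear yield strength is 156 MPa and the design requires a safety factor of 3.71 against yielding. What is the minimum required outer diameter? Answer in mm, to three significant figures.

τ_allow = 156/3.71 = 42.05 MPa.
For a hollow shaft τ = 16T/[πd_o³(1−k⁴)] with k = 0.78, so 1−k⁴ = 0.6298.
d_o³ = 16T/[π τ_allow (1−k⁴)] = 16×7240000/(π×42.05×0.6298) = 1.392×10^6 mm³.
d_o = 111.7 mm.

d_o = 112 mm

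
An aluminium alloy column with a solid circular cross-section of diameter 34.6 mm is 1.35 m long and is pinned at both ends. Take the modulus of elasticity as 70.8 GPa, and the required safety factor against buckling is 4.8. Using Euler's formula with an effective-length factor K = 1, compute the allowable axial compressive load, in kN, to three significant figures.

I = πd⁴/64 = π×34.6⁴/64 = 70350 mm⁴.
Effective length L_e = KL = 1×1.35 m = 1350 mm.
Euler critical load P_cr = π²EI/L_e² = π²×70800×70350/1350² = 26970 N.
P_allow = P_cr/n = 26970/4.8 = 5620 N.

P_allow = 5.62 kN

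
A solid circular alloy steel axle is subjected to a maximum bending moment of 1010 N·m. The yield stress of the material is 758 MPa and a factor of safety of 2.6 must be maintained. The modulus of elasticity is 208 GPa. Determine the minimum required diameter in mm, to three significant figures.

d = 32.8 mm

σ_allow = 758/2.6 = 291.5 MPa.
For a solid circular section σ = 32M/(πd³), so d³ = 32M/(π σ_allow) = 32×1010000/(π×291.5) = 35290 mm³.
d = 32.80 mm.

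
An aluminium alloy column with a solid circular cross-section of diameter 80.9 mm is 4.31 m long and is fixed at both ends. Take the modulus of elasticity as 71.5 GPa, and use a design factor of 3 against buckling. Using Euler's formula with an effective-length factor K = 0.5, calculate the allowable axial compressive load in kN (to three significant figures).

I = πd⁴/64 = π×80.9⁴/64 = 2.103×10^6 mm⁴.
Effective length L_e = KL = 0.5×4.31 m = 2155 mm.
Euler critical load P_cr = π²EI/L_e² = π²×71500×2.103×10^6/2155² = 319500 N.
P_allow = P_cr/n = 319500/3 = 106500 N.

P_allow = 107 kN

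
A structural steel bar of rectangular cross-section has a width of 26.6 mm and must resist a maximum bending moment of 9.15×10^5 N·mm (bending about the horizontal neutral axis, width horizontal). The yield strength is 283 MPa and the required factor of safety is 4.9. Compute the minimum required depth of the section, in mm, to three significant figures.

σ_allow = 283/4.9 = 57.76 MPa.
For a rectangular section σ = 6M/(bh²), so h² = 6M/(b σ_allow) = 6×915000/(26.6×57.76) = 3574 mm².
h = 59.78 mm.

h = 59.8 mm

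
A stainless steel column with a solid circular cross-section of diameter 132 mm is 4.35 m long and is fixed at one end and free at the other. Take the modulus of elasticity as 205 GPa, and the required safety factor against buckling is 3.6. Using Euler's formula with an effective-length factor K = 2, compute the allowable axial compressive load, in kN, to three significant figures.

P_allow = 111 kN

I = πd⁴/64 = π×132⁴/64 = 1.490×10^7 mm⁴.
Effective length L_e = KL = 2×4.35 m = 8700 mm.
Euler critical load P_cr = π²EI/L_e² = π²×205000×1.490×10^7/8700² = 398400 N.
P_allow = P_cr/n = 398400/3.6 = 110700 N.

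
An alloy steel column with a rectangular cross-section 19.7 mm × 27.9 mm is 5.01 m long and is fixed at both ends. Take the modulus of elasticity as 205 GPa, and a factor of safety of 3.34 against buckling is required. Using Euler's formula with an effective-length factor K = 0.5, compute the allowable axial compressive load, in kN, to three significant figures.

Buckling occurs about the weak axis: I_min = h·b³/12 = 27.9×19.7³/12 = 17780 mm⁴ (b = 19.7 mm is the smaller dimension).
Effective length L_e = KL = 0.5×5.01 m = 2505 mm.
Euler critical load P_cr = π²EI/L_e² = π²×205000×17780/2505² = 5731 N.
P_allow = P_cr/n = 5731/3.34 = 1716 N.

P_allow = 1.72 kN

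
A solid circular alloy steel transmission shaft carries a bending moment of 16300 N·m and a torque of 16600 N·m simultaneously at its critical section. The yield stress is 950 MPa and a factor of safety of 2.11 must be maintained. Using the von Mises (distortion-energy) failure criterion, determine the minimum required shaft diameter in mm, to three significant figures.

σ_allow = σ_y/n = 950/2.11 = 450.2 MPa.
For a solid shaft σ_b = 32M/(πd³) and τ = 16T/(πd³), so the von Mises stress is σ' = (16/πd³)·√(4M²+3T²).
√(4M²+3T²) = √(4×(1.630×10^7)² + 3×(1.660×10^7)²) = 4.347×10^7 N·mm.
d³ = 16×4.347×10^7/(π×450.2) = 491700 mm³.
d = 78.93 mm.

d = 78.9 mm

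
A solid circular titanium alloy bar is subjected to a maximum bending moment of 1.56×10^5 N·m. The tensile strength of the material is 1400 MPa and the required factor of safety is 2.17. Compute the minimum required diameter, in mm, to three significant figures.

d = 135 mm

σ_allow = 1400/2.17 = 645.2 MPa.
For a solid circular section σ = 32M/(πd³), so d³ = 32M/(π σ_allow) = 32×1.5600×10^8/(π×645.2) = 2.463×10^6 mm³.
d = 135.0 mm.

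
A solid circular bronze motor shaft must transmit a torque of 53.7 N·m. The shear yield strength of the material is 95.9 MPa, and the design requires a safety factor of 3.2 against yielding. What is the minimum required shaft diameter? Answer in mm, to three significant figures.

Allowable shear stress τ_allow = 95.9/3.2 = 29.97 MPa.
For a solid shaft τ = 16T/(πd³), so d³ = 16T/(π τ_allow) = 16×53700/(π×29.97) = 9126 mm³.
d = (9126)^(1/3) = 20.90 mm.

d = 20.9 mm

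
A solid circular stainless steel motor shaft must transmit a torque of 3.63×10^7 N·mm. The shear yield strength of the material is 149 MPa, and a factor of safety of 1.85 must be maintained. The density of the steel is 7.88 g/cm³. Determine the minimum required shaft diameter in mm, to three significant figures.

d = 132 mm

Allowable shear stress τ_allow = 149/1.85 = 80.54 MPa.
For a solid shaft τ = 16T/(πd³), so d³ = 16T/(π τ_allow) = 16×3.6300×10^7/(π×80.54) = 2.295×10^6 mm³.
d = (2.295×10^6)^(1/3) = 131.9 mm.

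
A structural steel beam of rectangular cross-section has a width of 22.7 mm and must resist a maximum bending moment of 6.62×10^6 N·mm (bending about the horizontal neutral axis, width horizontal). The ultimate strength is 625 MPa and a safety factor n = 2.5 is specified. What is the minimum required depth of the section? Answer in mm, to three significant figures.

σ_allow = 625/2.5 = 250.0 MPa.
For a rectangular section σ = 6M/(bh²), so h² = 6M/(b σ_allow) = 6×6620000/(22.7×250.0) = 6999 mm².
h = 83.66 mm.

h = 83.7 mm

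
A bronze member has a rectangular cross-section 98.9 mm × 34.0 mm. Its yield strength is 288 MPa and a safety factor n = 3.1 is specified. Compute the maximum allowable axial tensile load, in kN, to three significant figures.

F_allow = 312 kN

σ_allow = 288/3.1 = 92.90 MPa.
A = 98.9×34.0 = 3363 mm².
F_allow = σ_allow × A = 92.90×3363 = 312400 N.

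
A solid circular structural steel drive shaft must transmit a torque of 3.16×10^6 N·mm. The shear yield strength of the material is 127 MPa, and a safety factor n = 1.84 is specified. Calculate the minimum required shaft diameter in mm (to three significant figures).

d = 61.5 mm

Allowable shear stress τ_allow = 127/1.84 = 69.02 MPa.
For a solid shaft τ = 16T/(πd³), so d³ = 16T/(π τ_allow) = 16×3160000/(π×69.02) = 233200 mm³.
d = (233200)^(1/3) = 61.55 mm.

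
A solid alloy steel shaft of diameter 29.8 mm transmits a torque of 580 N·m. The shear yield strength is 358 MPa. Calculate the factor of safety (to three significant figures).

τ = 16T/(πd³) = 16×580000/(π×29.8³) = 111.6 MPa.
n = τ_limit/τ = 358/111.6 = 3.207.

n = 3.21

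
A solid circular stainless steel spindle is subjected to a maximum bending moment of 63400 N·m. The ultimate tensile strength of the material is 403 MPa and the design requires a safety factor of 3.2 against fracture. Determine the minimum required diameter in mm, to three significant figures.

d = 172 mm

σ_allow = 403/3.2 = 125.9 MPa.
For a solid circular section σ = 32M/(πd³), so d³ = 32M/(π σ_allow) = 32×6.3400×10^7/(π×125.9) = 5.128×10^6 mm³.
d = 172.4 mm.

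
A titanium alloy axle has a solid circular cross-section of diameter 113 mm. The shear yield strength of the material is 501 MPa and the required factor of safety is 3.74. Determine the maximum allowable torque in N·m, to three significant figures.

T_allow = 38000 N·m

τ_allow = 501/3.74 = 134.0 MPa.
For a solid shaft T_allow = τ_allow·πd³/16; πd³/16 = π×113³/16 = 283300 mm³.
T_allow = 134.0×283300 = 3.795×10^7 N·mm = 37950 N·m.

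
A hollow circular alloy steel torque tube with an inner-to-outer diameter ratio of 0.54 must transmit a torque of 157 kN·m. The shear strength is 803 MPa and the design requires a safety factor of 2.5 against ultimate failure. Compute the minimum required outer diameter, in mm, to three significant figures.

τ_allow = 803/2.5 = 321.2 MPa.
For a hollow shaft τ = 16T/[πd_o³(1−k⁴)] with k = 0.54, so 1−k⁴ = 0.9150.
d_o³ = 16T/[π τ_allow (1−k⁴)] = 16×1.5700×10^8/(π×321.2×0.9150) = 2.721×10^6 mm³.
d_o = 139.6 mm.

d_o = 140 mm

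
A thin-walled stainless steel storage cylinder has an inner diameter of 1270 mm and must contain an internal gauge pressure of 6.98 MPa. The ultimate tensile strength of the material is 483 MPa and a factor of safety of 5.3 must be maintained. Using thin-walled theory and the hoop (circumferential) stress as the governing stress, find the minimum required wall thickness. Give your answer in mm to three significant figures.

σ_allow = 483/5.3 = 91.13 MPa.
Hoop stress σ_h = pD/(2t), so t = pD/(2σ_allow) = 6.98×1270/(2×91.13) = 48.64 mm.

t = 48.6 mm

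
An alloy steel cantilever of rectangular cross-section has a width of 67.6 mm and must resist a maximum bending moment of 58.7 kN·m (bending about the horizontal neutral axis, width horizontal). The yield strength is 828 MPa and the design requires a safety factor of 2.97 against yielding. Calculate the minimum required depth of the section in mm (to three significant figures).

σ_allow = 828/2.97 = 278.8 MPa.
For a rectangular section σ = 6M/(bh²), so h² = 6M/(b σ_allow) = 6×5.8700×10^7/(67.6×278.8) = 18690 mm².
h = 136.7 mm.

h = 137 mm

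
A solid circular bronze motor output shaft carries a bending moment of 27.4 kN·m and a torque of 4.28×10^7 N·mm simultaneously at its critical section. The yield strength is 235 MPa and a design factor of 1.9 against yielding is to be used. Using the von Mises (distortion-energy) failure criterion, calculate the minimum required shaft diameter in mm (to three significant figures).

d = 156 mm

σ_allow = σ_y/n = 235/1.9 = 123.7 MPa.
For a solid shaft σ_b = 32M/(πd³) and τ = 16T/(πd³), so the von Mises stress is σ' = (16/πd³)·√(4M²+3T²).
√(4M²+3T²) = √(4×(2.740×10^7)² + 3×(4.280×10^7)²) = 9.219×10^7 N·mm.
d³ = 16×9.219×10^7/(π×123.7) = 3.796×10^6 mm³.
d = 156.0 mm.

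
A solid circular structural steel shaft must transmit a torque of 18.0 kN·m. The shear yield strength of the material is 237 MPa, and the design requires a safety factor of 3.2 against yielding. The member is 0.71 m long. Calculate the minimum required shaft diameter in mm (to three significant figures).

Allowable shear stress τ_allow = 237/3.2 = 74.06 MPa.
For a solid shaft τ = 16T/(πd³), so d³ = 16T/(π τ_allow) = 16×1.8000×10^7/(π×74.06) = 1.238×10^6 mm³.
d = (1.238×10^6)^(1/3) = 107.4 mm.

d = 107 mm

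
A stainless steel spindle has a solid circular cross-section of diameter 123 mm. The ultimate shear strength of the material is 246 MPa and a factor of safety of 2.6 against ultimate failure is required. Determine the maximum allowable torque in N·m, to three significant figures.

T_allow = 34600 N·m

τ_allow = 246/2.6 = 94.62 MPa.
For a solid shaft T_allow = τ_allow·πd³/16; πd³/16 = π×123³/16 = 365400 mm³.
T_allow = 94.62×365400 = 3.457×10^7 N·mm = 34570 N·m.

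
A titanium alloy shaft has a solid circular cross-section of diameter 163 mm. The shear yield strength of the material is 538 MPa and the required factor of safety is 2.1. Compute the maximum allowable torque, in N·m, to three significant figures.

T_allow = 2.18×10^5 N·m

τ_allow = 538/2.1 = 256.2 MPa.
For a solid shaft T_allow = τ_allow·πd³/16; πd³/16 = π×163³/16 = 850300 mm³.
T_allow = 256.2×850300 = 2.178×10^8 N·mm = 217800 N·m.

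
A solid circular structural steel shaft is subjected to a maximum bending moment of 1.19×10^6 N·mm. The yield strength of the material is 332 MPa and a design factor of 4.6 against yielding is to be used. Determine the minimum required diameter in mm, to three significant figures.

σ_allow = 332/4.6 = 72.17 MPa.
For a solid circular section σ = 32M/(πd³), so d³ = 32M/(π σ_allow) = 32×1190000/(π×72.17) = 167900 mm³.
d = 55.17 mm.

d = 55.2 mm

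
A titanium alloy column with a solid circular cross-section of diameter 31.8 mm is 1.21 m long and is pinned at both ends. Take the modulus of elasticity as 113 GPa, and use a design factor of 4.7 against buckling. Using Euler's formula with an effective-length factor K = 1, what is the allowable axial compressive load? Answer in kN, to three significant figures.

P_allow = 8.14 kN

I = πd⁴/64 = π×31.8⁴/64 = 50200 mm⁴.
Effective length L_e = KL = 1×1.21 m = 1210 mm.
Euler critical load P_cr = π²EI/L_e² = π²×113000×50200/1210² = 38240 N.
P_allow = P_cr/n = 38240/4.7 = 8136 N.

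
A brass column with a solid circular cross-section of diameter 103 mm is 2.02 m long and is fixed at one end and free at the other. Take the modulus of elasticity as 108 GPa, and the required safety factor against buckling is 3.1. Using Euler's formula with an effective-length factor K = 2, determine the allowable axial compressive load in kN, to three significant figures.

I = πd⁴/64 = π×103⁴/64 = 5.525×10^6 mm⁴.
Effective length L_e = KL = 2×2.02 m = 4040 mm.
Euler critical load P_cr = π²EI/L_e² = π²×108000×5.525×10^6/4040² = 360800 N.
P_allow = P_cr/n = 360800/3.1 = 116400 N.

P_allow = 116 kN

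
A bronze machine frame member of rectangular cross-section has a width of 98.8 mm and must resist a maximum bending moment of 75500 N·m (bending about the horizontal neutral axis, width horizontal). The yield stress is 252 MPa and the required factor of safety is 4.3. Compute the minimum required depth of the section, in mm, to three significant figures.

σ_allow = 252/4.3 = 58.60 MPa.
For a rectangular section σ = 6M/(bh²), so h² = 6M/(b σ_allow) = 6×7.5500×10^7/(98.8×58.60) = 78240 mm².
h = 279.7 mm.

h = 280 mm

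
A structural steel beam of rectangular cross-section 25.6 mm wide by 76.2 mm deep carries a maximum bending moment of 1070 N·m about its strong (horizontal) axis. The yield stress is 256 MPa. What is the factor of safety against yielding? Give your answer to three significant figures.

n = 5.93

Section modulus S = bh²/6 = 25.6×76.2²/6 = 24770 mm³.
σ = M/S = 1070000/24770 = 43.19 MPa.
n = 256/43.19 = 5.927.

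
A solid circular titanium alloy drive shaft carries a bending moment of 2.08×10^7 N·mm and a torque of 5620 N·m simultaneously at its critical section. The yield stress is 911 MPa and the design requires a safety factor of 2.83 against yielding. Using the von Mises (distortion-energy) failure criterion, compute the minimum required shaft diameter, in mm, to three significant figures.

d = 87.8 mm

σ_allow = σ_y/n = 911/2.83 = 321.9 MPa.
For a solid shaft σ_b = 32M/(πd³) and τ = 16T/(πd³), so the von Mises stress is σ' = (16/πd³)·√(4M²+3T²).
√(4M²+3T²) = √(4×(2.080×10^7)² + 3×(5.620×10^6)²) = 4.272×10^7 N·mm.
d³ = 16×4.272×10^7/(π×321.9) = 675900 mm³.
d = 87.76 mm.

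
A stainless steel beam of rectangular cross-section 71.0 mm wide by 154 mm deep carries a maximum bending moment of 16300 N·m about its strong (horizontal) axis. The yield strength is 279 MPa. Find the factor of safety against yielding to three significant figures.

Section modulus S = bh²/6 = 71.0×154²/6 = 280600 mm³.
σ = M/S = 1.6300×10^7/280600 = 58.08 MPa.
n = 279/58.08 = 4.804.

n = 4.80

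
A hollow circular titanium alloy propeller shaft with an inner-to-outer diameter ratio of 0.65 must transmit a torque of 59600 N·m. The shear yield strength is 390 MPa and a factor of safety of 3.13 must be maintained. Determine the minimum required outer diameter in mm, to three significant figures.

τ_allow = 390/3.13 = 124.6 MPa.
For a hollow shaft τ = 16T/[πd_o³(1−k⁴)] with k = 0.65, so 1−k⁴ = 0.8215.
d_o³ = 16T/[π τ_allow (1−k⁴)] = 16×5.9600×10^7/(π×124.6×0.8215) = 2.965×10^6 mm³.
d_o = 143.7 mm.

d_o = 144 mm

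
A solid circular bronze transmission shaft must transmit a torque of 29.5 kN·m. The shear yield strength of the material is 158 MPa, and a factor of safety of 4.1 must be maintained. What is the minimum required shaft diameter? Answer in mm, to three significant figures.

d = 157 mm

Allowable shear stress τ_allow = 158/4.1 = 38.54 MPa.
For a solid shaft τ = 16T/(πd³), so d³ = 16T/(π τ_allow) = 16×2.9500×10^7/(π×38.54) = 3.899×10^6 mm³.
d = (3.899×10^6)^(1/3) = 157.4 mm.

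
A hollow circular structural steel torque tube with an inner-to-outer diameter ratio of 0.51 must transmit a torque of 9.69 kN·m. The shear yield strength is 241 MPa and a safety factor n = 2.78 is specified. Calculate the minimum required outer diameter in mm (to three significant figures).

τ_allow = 241/2.78 = 86.69 MPa.
For a hollow shaft τ = 16T/[πd_o³(1−k⁴)] with k = 0.51, so 1−k⁴ = 0.9323.
d_o³ = 16T/[π τ_allow (1−k⁴)] = 16×9690000/(π×86.69×0.9323) = 610600 mm³.
d_o = 84.84 mm.

d_o = 84.8 mm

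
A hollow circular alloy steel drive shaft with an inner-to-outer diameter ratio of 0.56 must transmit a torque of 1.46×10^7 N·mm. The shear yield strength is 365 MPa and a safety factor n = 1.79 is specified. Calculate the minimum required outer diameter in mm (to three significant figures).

d_o = 74.0 mm

τ_allow = 365/1.79 = 203.9 MPa.
For a hollow shaft τ = 16T/[πd_o³(1−k⁴)] with k = 0.56, so 1−k⁴ = 0.9017.
d_o³ = 16T/[π τ_allow (1−k⁴)] = 16×1.4600×10^7/(π×203.9×0.9017) = 404400 mm³.
d_o = 73.95 mm.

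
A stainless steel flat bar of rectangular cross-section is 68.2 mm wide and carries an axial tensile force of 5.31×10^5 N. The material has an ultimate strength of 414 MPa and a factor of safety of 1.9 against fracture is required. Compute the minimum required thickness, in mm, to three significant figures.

σ_allow = 414/1.9 = 217.9 MPa.
Required area A = F/σ_allow = 531000/217.9 = 2437 mm².
t = A/w = 2437/68.2 = 35.73 mm.

t = 35.7 mm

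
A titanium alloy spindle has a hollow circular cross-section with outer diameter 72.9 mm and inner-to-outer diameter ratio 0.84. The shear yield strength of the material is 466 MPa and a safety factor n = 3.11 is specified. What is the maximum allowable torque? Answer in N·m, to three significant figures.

T_allow = 5720 N·m

τ_allow = 466/3.11 = 149.8 MPa.
For a hollow shaft T_allow = τ_allow·πd_o³(1−k⁴)/16 with 1−k⁴ = 0.5021, so πd_o³(1−k⁴)/16 = 38200 mm³.
T_allow = 149.8×38200 = 5.723×10^6 N·mm = 5723 N·m.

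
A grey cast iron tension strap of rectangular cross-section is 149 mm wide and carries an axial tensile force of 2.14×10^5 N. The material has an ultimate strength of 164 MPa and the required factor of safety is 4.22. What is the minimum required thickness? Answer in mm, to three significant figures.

t = 37.0 mm

σ_allow = 164/4.22 = 38.86 MPa.
Required area A = F/σ_allow = 214000/38.86 = 5507 mm².
t = A/w = 5507/149 = 36.96 mm.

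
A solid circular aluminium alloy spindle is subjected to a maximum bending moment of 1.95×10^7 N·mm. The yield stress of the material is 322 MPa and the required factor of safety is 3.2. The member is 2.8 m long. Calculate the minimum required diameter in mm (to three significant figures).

d = 125 mm

σ_allow = 322/3.2 = 100.6 MPa.
For a solid circular section σ = 32M/(πd³), so d³ = 32M/(π σ_allow) = 32×1.9500×10^7/(π×100.6) = 1.974×10^6 mm³.
d = 125.4 mm.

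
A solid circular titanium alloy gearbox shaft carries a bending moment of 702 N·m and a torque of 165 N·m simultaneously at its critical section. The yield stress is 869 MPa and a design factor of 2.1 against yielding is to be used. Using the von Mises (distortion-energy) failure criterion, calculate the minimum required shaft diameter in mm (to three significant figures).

d = 26.0 mm

σ_allow = σ_y/n = 869/2.1 = 413.8 MPa.
For a solid shaft σ_b = 32M/(πd³) and τ = 16T/(πd³), so the von Mises stress is σ' = (16/πd³)·√(4M²+3T²).
√(4M²+3T²) = √(4×(702000)² + 3×(165000)²) = 1.433×10^6 N·mm.
d³ = 16×1.433×10^6/(π×413.8) = 17630 mm³.
d = 26.03 mm.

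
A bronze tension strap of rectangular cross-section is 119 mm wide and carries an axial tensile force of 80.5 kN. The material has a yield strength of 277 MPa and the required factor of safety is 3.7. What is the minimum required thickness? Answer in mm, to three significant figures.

σ_allow = 277/3.7 = 74.86 MPa.
Required area A = F/σ_allow = 80500/74.86 = 1075 mm².
t = A/w = 1075/119 = 9.036 mm.

t = 9.04 mm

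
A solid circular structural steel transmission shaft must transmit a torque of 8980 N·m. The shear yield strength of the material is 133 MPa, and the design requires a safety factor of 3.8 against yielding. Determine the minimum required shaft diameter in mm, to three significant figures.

Allowable shear stress τ_allow = 133/3.8 = 35.00 MPa.
For a solid shaft τ = 16T/(πd³), so d³ = 16T/(π τ_allow) = 16×8980000/(π×35.00) = 1.307×10^6 mm³.
d = (1.307×10^6)^(1/3) = 109.3 mm.

d = 109 mm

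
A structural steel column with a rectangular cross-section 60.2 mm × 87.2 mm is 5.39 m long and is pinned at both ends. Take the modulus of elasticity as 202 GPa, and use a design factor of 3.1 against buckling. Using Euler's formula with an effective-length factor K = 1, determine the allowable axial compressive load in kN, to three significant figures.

P_allow = 35.1 kN

Buckling occurs about the weak axis: I_min = h·b³/12 = 87.2×60.2³/12 = 1.585×10^6 mm⁴ (b = 60.2 mm is the smaller dimension).
Effective length L_e = KL = 1×5.39 m = 5390 mm.
Euler critical load P_cr = π²EI/L_e² = π²×202000×1.585×10^6/5390² = 108800 N.
P_allow = P_cr/n = 108800/3.1 = 35090 N.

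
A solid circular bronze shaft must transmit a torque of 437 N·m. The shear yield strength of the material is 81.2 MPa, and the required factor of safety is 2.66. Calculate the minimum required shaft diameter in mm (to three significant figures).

d = 41.8 mm

Allowable shear stress τ_allow = 81.2/2.66 = 30.53 MPa.
For a solid shaft τ = 16T/(πd³), so d³ = 16T/(π τ_allow) = 16×437000/(π×30.53) = 72910 mm³.
d = (72910)^(1/3) = 41.78 mm.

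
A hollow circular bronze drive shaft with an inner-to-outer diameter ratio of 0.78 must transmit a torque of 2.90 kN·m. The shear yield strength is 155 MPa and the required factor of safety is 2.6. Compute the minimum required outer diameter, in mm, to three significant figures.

τ_allow = 155/2.6 = 59.62 MPa.
For a hollow shaft τ = 16T/[πd_o³(1−k⁴)] with k = 0.78, so 1−k⁴ = 0.6298.
d_o³ = 16T/[π τ_allow (1−k⁴)] = 16×2900000/(π×59.62×0.6298) = 393300 mm³.
d_o = 73.27 mm.

d_o = 73.3 mm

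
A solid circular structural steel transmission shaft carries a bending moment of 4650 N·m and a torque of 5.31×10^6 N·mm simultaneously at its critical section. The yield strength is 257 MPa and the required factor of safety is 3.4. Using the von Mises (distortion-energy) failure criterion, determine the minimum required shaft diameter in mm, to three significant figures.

σ_allow = σ_y/n = 257/3.4 = 75.59 MPa.
For a solid shaft σ_b = 32M/(πd³) and τ = 16T/(πd³), so the von Mises stress is σ' = (16/πd³)·√(4M²+3T²).
√(4M²+3T²) = √(4×(4.650×10^6)² + 3×(5.310×10^6)²) = 1.308×10^7 N·mm.
d³ = 16×1.308×10^7/(π×75.59) = 881300 mm³.
d = 95.87 mm.

d = 95.9 mm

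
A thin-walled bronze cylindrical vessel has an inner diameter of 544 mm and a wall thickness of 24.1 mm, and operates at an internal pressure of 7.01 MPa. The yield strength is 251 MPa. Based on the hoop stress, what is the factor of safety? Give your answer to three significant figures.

σ_h = pD/(2t) = 7.01×544/(2×24.1) = 79.12 MPa.
n = 251/79.12 = 3.173.

n = 3.17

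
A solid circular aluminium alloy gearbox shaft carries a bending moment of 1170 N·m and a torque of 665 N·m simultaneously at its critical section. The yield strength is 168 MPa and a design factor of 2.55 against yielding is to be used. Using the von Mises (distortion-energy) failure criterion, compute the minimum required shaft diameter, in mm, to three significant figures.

d = 58.6 mm

σ_allow = σ_y/n = 168/2.55 = 65.88 MPa.
For a solid shaft σ_b = 32M/(πd³) and τ = 16T/(πd³), so the von Mises stress is σ' = (16/πd³)·√(4M²+3T²).
√(4M²+3T²) = √(4×(1.170×10^6)² + 3×(665000)²) = 2.608×10^6 N·mm.
d³ = 16×2.608×10^6/(π×65.88) = 201600 mm³.
d = 58.64 mm.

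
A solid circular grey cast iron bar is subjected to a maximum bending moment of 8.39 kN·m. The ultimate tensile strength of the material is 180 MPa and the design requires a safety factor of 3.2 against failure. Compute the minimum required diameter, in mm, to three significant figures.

σ_allow = 180/3.2 = 56.25 MPa.
For a solid circular section σ = 32M/(πd³), so d³ = 32M/(π σ_allow) = 32×8390000/(π×56.25) = 1.519×10^6 mm³.
d = 115.0 mm.

d = 115 mm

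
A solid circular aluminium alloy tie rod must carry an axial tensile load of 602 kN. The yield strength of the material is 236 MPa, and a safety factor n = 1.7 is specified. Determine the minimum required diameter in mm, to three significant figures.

d = 74.3 mm

Allowable stress σ_allow = 236/1.7 = 138.8 MPa.
Required area A = F/σ_allow = 602000/138.8 = 4336 mm².
A = πd²/4 → d = √(4A/π) = 74.31 mm.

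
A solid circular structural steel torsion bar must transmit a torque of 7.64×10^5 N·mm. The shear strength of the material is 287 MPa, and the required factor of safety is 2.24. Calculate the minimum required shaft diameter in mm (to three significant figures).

Allowable shear stress τ_allow = 287/2.24 = 128.1 MPa.
For a solid shaft τ = 16T/(πd³), so d³ = 16T/(π τ_allow) = 16×764000/(π×128.1) = 30370 mm³.
d = (30370)^(1/3) = 31.20 mm.

d = 31.2 mm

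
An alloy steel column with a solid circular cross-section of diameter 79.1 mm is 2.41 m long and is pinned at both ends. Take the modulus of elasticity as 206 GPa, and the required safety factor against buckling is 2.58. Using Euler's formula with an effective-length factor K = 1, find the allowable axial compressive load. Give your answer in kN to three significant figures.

P_allow = 261 kN

I = πd⁴/64 = π×79.1⁴/64 = 1.922×10^6 mm⁴.
Effective length L_e = KL = 1×2.41 m = 2410 mm.
Euler critical load P_cr = π²EI/L_e² = π²×206000×1.922×10^6/2410² = 672700 N.
P_allow = P_cr/n = 672700/2.58 = 260700 N.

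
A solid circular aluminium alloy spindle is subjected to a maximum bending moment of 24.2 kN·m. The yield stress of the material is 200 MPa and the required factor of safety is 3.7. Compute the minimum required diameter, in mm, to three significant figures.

d = 166 mm

σ_allow = 200/3.7 = 54.05 MPa.
For a solid circular section σ = 32M/(πd³), so d³ = 32M/(π σ_allow) = 32×2.4200×10^7/(π×54.05) = 4.560×10^6 mm³.
d = 165.8 mm.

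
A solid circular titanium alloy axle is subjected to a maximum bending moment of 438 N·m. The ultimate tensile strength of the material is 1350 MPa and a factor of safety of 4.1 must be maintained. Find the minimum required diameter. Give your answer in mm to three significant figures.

d = 23.8 mm

σ_allow = 1350/4.1 = 329.3 MPa.
For a solid circular section σ = 32M/(πd³), so d³ = 32M/(π σ_allow) = 32×438000/(π×329.3) = 13550 mm³.
d = 23.84 mm.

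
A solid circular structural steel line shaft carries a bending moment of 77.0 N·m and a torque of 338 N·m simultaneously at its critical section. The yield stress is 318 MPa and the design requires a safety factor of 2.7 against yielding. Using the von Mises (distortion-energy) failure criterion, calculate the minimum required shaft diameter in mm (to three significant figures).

d = 29.7 mm

σ_allow = σ_y/n = 318/2.7 = 117.8 MPa.
For a solid shaft σ_b = 32M/(πd³) and τ = 16T/(πd³), so the von Mises stress is σ' = (16/πd³)·√(4M²+3T²).
√(4M²+3T²) = √(4×(77000)² + 3×(338000)²) = 605300 N·mm.
d³ = 16×605300/(π×117.8) = 26180 mm³.
d = 29.69 mm.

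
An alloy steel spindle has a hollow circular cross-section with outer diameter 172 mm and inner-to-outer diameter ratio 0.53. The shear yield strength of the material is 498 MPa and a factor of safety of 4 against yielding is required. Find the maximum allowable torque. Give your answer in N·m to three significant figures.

τ_allow = 498/4 = 124.5 MPa.
For a hollow shaft T_allow = τ_allow·πd_o³(1−k⁴)/16 with 1−k⁴ = 0.9211, so πd_o³(1−k⁴)/16 = 920300 mm³.
T_allow = 124.5×920300 = 1.146×10^8 N·mm = 114600 N·m.

T_allow = 1.15×10^5 N·m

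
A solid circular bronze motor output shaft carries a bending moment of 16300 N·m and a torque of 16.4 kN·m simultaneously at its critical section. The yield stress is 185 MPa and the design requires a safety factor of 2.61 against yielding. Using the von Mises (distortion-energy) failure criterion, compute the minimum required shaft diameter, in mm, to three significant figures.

d = 146 mm

σ_allow = σ_y/n = 185/2.61 = 70.88 MPa.
For a solid shaft σ_b = 32M/(πd³) and τ = 16T/(πd³), so the von Mises stress is σ' = (16/πd³)·√(4M²+3T²).
√(4M²+3T²) = √(4×(1.630×10^7)² + 3×(1.640×10^7)²) = 4.324×10^7 N·mm.
d³ = 16×4.324×10^7/(π×70.88) = 3.107×10^6 mm³.
d = 145.9 mm.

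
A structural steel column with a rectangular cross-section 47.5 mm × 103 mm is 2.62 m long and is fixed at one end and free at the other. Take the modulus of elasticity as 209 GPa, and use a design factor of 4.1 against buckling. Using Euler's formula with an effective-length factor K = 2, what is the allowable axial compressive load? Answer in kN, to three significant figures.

Buckling occurs about the weak axis: I_min = h·b³/12 = 103×47.5³/12 = 919900 mm⁴ (b = 47.5 mm is the smaller dimension).
Effective length L_e = KL = 2×2.62 m = 5240 mm.
Euler critical load P_cr = π²EI/L_e² = π²×209000×919900/5240² = 69110 N.
P_allow = P_cr/n = 69110/4.1 = 16860 N.

P_allow = 16.9 kN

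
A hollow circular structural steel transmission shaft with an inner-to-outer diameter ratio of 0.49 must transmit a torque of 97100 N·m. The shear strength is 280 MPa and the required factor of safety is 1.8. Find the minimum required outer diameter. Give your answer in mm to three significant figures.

τ_allow = 280/1.8 = 155.6 MPa.
For a hollow shaft τ = 16T/[πd_o³(1−k⁴)] with k = 0.49, so 1−k⁴ = 0.9424.
d_o³ = 16T/[π τ_allow (1−k⁴)] = 16×9.7100×10^7/(π×155.6×0.9424) = 3.374×10^6 mm³.
d_o = 150.0 mm.

d_o = 150 mm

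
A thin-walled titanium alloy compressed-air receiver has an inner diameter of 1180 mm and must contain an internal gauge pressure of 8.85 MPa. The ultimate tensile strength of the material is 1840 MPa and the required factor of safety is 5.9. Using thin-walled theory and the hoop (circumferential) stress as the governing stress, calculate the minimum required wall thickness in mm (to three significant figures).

σ_allow = 1840/5.9 = 311.9 MPa.
Hoop stress σ_h = pD/(2t), so t = pD/(2σ_allow) = 8.85×1180/(2×311.9) = 16.74 mm.

t = 16.7 mm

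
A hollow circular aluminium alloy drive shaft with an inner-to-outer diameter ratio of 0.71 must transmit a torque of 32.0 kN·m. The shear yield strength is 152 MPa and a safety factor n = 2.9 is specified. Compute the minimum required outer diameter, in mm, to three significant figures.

τ_allow = 152/2.9 = 52.41 MPa.
For a hollow shaft τ = 16T/[πd_o³(1−k⁴)] with k = 0.71, so 1−k⁴ = 0.7459.
d_o³ = 16T/[π τ_allow (1−k⁴)] = 16×3.2000×10^7/(π×52.41×0.7459) = 4.169×10^6 mm³.
d_o = 160.9 mm.

d_o = 161 mm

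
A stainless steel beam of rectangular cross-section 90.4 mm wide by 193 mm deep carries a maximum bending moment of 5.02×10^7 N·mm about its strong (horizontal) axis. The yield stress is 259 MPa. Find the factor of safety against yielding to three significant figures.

n = 2.90

Section modulus S = bh²/6 = 90.4×193²/6 = 561200 mm³.
σ = M/S = 5.0200×10^7/561200 = 89.45 MPa.
n = 259/89.45 = 2.896.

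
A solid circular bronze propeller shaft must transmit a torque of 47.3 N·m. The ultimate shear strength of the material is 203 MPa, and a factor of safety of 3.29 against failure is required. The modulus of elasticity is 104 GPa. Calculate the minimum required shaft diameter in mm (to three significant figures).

d = 15.7 mm

Allowable shear stress τ_allow = 203/3.29 = 61.70 MPa.
For a solid shaft τ = 16T/(πd³), so d³ = 16T/(π τ_allow) = 16×47300/(π×61.70) = 3904 mm³.
d = (3904)^(1/3) = 15.75 mm.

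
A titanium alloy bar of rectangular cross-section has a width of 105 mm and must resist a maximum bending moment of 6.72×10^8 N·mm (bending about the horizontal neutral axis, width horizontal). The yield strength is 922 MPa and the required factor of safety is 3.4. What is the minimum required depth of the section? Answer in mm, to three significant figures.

h = 376 mm

σ_allow = 922/3.4 = 271.2 MPa.
For a rectangular section σ = 6M/(bh²), so h² = 6M/(b σ_allow) = 6×6.7200×10^8/(105×271.2) = 141600 mm².
h = 376.3 mm.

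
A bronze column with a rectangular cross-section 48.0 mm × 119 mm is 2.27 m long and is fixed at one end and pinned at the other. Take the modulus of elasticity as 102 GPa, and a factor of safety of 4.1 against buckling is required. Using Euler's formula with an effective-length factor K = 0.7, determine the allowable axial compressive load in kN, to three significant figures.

P_allow = 107 kN

Buckling occurs about the weak axis: I_min = h·b³/12 = 119×48.0³/12 = 1.097×10^6 mm⁴ (b = 48.0 mm is the smaller dimension).
Effective length L_e = KL = 0.7×2.27 m = 1589 mm.
Euler critical load P_cr = π²EI/L_e² = π²×102000×1.097×10^6/1589² = 437300 N.
P_allow = P_cr/n = 437300/4.1 = 106600 N.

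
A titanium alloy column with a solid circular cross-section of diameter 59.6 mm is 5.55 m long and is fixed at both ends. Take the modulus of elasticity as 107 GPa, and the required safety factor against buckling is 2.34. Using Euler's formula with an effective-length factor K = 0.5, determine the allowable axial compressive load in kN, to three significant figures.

P_allow = 36.3 kN

I = πd⁴/64 = π×59.6⁴/64 = 619400 mm⁴.
Effective length L_e = KL = 0.5×5.55 m = 2775 mm.
Euler critical load P_cr = π²EI/L_e² = π²×107000×619400/2775² = 84940 N.
P_allow = P_cr/n = 84940/2.34 = 36300 N.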